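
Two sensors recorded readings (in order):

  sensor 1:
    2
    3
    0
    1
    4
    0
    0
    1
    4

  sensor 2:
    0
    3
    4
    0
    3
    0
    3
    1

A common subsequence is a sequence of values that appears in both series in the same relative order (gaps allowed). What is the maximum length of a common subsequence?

5

Pick 3 at sensor 1[2]=sensor 2[2]; then 4 at sensor 1[5]=sensor 2[3]; then 0 at sensor 1[6]=sensor 2[4]; then 0 at sensor 1[7]=sensor 2[6]; then 1 at sensor 1[8]=sensor 2[8]; all 5 values appear in both, in order. The LCS DP gives dp[9][8] = 5, so this is optimal.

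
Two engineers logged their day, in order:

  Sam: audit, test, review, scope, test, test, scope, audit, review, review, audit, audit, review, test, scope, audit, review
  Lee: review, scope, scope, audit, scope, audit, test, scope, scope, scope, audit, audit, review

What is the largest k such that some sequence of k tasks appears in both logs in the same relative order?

Taking review (Sam #3, Lee #1), scope (Sam #4, Lee #2), scope (Sam #7, Lee #3), audit (Sam #8, Lee #4), audit (Sam #12, Lee #6), test (Sam #14, Lee #7), scope (Sam #15, Lee #10), audit (Sam #16, Lee #12), review (Sam #17, Lee #13) gives a common subsequence of length 9. The LCS DP gives dp[17][13] = 9, so this is optimal.

9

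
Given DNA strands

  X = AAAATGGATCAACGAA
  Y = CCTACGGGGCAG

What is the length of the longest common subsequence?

Taking A [1,4] → G [6,8] → G [7,9] → C [10,10] → A [12,11] → G [14,12] gives a common subsequence of length 6, and the DP table's final entry dp[16][12] is also 6, so no common subsequence is longer.

6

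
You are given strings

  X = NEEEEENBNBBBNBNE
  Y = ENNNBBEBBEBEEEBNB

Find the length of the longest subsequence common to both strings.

9

Taking N at X[1]=Y[4], E at X[2]=Y[7], E at X[3]=Y[10], E at X[4]=Y[12], E at X[5]=Y[13], E at X[6]=Y[14], B at X[12]=Y[15], N at X[13]=Y[16], B at X[14]=Y[17] gives a common subsequence of length 9. The LCS DP gives dp[16][17] = 9, so this is optimal.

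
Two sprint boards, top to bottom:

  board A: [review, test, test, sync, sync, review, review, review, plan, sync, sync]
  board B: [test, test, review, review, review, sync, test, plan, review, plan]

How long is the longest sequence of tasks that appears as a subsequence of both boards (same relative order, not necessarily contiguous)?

6

Pick test (board A #2, board B #1) → test (board A #3, board B #2) → review (board A #6, board B #4) → review (board A #7, board B #5) → review (board A #8, board B #9) → plan (board A #9, board B #10); all 6 tasks appear in both, in order. dp[11][10] = 6 confirms this is the maximum.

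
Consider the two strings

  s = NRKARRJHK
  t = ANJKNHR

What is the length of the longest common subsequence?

3

Let dp[i][j] be the LCS length of the first i characters of s and the first j characters of t. dp[i][j] = dp[i-1][j-1]+1 when the i-th and j-th characters match, else max(dp[i-1][j], dp[i][j-1]).
    ·  A  N  J  K  N  H  R
 ·  0  0  0  0  0  0  0  0
 N  0  0  1  1  1  1  1  1
 R  0  0  1  1  1  1  1  2
 K  0  0  1  1  2  2  2  2
 A  0  1  1  1  2  2  2  2
 R  0  1  1  1  2  2  2  3
 R  0  1  1  1  2  2  2  3
 J  0  1  1  2  2  2  2  3
 H  0  1  1  2  2  2  3  3
 K  0  1  1  2  3  3  3  3
dp[9][7] = 3. One LCS (by backtracking along matches): NKR.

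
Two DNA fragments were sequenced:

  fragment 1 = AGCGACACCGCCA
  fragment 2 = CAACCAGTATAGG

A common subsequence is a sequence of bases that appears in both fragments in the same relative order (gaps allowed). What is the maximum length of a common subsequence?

Pick C at fragment 1[3]=fragment 2[1], then A at fragment 1[5]=fragment 2[2], then A at fragment 1[7]=fragment 2[3], then C at fragment 1[8]=fragment 2[4], then C at fragment 1[9]=fragment 2[5], then G at fragment 1[10]=fragment 2[7], then A at fragment 1[13]=fragment 2[11]; all 7 bases appear in both, in order. The LCS DP gives dp[13][13] = 7, so this is optimal.

7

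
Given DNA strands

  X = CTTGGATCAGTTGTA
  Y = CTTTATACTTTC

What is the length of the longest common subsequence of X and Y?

Match C [1,1]; then T [2,3]; then T [3,4]; then A [6,5]; then T [7,6]; then C [8,8]; then T [11,9]; then T [12,10]; then T [14,11] — 9 bases in the same relative order in both, and the DP table's final entry dp[15][12] is also 9, so no common subsequence is longer.

9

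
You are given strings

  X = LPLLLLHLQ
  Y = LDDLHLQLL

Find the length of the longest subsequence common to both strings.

5

Pick L (X #1, Y #1), L (X #3, Y #4), L (X #4, Y #6), L (X #6, Y #8), L (X #8, Y #9); all 5 characters appear in both, in order. The LCS DP gives dp[9][9] = 5, so this is optimal.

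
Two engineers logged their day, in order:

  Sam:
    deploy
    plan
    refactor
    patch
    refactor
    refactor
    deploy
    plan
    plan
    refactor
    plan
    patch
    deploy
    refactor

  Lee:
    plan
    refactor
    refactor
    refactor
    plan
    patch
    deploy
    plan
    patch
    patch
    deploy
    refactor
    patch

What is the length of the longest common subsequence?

9

Taking plan (Sam #2, Lee #1); then refactor (Sam #3, Lee #2); then refactor (Sam #5, Lee #3); then refactor (Sam #6, Lee #4); then deploy (Sam #7, Lee #7); then plan (Sam #8, Lee #8); then patch (Sam #12, Lee #10); then deploy (Sam #13, Lee #11); then refactor (Sam #14, Lee #12) gives a common subsequence of length 9. Since dp[14][13] = 9, nothing longer is possible.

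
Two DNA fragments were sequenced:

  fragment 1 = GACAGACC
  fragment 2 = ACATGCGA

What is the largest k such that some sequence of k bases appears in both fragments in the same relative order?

5

Taking A [2,1]; then C [3,2]; then A [4,3]; then G [5,7]; then A [6,8] gives a common subsequence of length 5. dp[8][8] = 5 confirms this is the maximum.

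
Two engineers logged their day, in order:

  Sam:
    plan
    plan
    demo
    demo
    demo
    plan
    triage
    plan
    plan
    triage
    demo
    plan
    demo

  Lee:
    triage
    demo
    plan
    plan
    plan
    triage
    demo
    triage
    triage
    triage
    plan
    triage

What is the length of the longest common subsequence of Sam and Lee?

Taking demo [5,2], then plan [6,3], then plan [8,4], then plan [9,5], then triage [10,6], then demo [11,7], then plan [12,11] gives a common subsequence of length 7, and the DP table's final entry dp[13][12] is also 7, so no common subsequence is longer.

7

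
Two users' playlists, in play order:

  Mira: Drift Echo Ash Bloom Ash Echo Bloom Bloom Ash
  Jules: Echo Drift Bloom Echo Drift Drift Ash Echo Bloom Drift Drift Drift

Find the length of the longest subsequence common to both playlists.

5

Match Drift at Mira[1]=Jules[2] → Echo at Mira[2]=Jules[4] → Ash at Mira[5]=Jules[7] → Echo at Mira[6]=Jules[8] → Bloom at Mira[7]=Jules[9] — 5 songs in the same relative order in both. The LCS DP gives dp[9][12] = 5, so this is optimal.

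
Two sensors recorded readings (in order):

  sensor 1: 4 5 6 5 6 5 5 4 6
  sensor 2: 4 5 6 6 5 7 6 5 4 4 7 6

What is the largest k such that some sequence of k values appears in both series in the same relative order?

8

Pick 4 (sensor 1 #1, sensor 2 #1); then 5 (sensor 1 #2, sensor 2 #2); then 6 (sensor 1 #3, sensor 2 #4); then 5 (sensor 1 #4, sensor 2 #5); then 6 (sensor 1 #5, sensor 2 #7); then 5 (sensor 1 #6, sensor 2 #8); then 4 (sensor 1 #8, sensor 2 #10); then 6 (sensor 1 #9, sensor 2 #12); all 8 values appear in both, in order. Since dp[9][12] = 8, nothing longer is possible.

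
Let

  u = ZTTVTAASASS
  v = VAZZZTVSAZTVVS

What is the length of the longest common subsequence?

Pick Z at u[1]=v[5]; then T at u[3]=v[6]; then V at u[4]=v[7]; then S at u[8]=v[8]; then A at u[9]=v[9]; then S at u[11]=v[14]; all 6 characters appear in both, in order. dp[11][14] = 6 confirms this is the maximum.

6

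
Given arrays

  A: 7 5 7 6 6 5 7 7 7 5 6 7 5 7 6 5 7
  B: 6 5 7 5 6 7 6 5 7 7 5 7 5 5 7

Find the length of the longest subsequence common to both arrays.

Match 7 (A #1, B #3), then 5 (A #2, B #4), then 7 (A #3, B #6), then 6 (A #5, B #7), then 5 (A #6, B #8), then 7 (A #8, B #9), then 7 (A #9, B #10), then 5 (A #10, B #11), then 7 (A #12, B #12), then 5 (A #13, B #13), then 5 (A #16, B #14), then 7 (A #17, B #15) — 12 values in the same relative order in both. Since dp[17][15] = 12, nothing longer is possible.

12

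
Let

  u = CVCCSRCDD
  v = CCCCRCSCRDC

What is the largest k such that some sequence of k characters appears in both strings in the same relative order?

6

Let dp[i][j] be the LCS length of the first i characters of u and the first j characters of v. dp[i][j] = dp[i-1][j-1]+1 when the i-th and j-th characters match, else max(dp[i-1][j], dp[i][j-1]).
    ·  C  C  C  C  R  C  S  C  R  D  C
 ·  0  0  0  0  0  0  0  0  0  0  0  0
 C  0  1  1  1  1  1  1  1  1  1  1  1
 V  0  1  1  1  1  1  1  1  1  1  1  1
 C  0  1  2  2  2  2  2  2  2  2  2  2
 C  0  1  2  3  3  3  3  3  3  3  3  3
 S  0  1  2  3  3  3  3  4  4  4  4  4
 R  0  1  2  3  3  4  4  4  4  5  5  5
 C  0  1  2  3  4  4  5  5  5  5  5  6
 D  0  1  2  3  4  4  5  5  5  5  6  6
 D  0  1  2  3  4  4  5  5  5  5  6  6
dp[9][11] = 6. One LCS (by backtracking along matches): CCCSRC.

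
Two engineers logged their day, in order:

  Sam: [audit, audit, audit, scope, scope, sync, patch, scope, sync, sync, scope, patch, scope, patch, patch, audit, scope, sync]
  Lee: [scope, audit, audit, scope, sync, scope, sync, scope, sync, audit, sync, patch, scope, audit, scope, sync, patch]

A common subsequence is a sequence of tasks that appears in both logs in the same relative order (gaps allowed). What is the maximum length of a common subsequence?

13

One common subsequence of length 13: audit (Sam #2, Lee #2), audit (Sam #3, Lee #3), scope (Sam #4, Lee #4), scope (Sam #5, Lee #6), sync (Sam #6, Lee #7), scope (Sam #8, Lee #8), sync (Sam #9, Lee #9), sync (Sam #10, Lee #11), patch (Sam #12, Lee #12), scope (Sam #13, Lee #13), audit (Sam #16, Lee #14), scope (Sam #17, Lee #15), sync (Sam #18, Lee #16), and the DP table's final entry dp[18][17] is also 13, so no common subsequence is longer.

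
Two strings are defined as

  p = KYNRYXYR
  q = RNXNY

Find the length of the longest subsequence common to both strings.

Let dp[i][j] be the LCS length of the first i characters of p and the first j characters of q. dp[i][j] = dp[i-1][j-1]+1 when the i-th and j-th characters match, else max(dp[i-1][j], dp[i][j-1]).
    ·  R  N  X  N  Y
 ·  0  0  0  0  0  0
 K  0  0  0  0  0  0
 Y  0  0  0  0  0  1
 N  0  0  1  1  1  1
 R  0  1  1  1  1  1
 Y  0  1  1  1  1  2
 X  0  1  1  2  2  2
 Y  0  1  1  2  2  3
 R  0  1  1  2  2  3
dp[8][5] = 3. One LCS (by backtracking along matches): NXY.

3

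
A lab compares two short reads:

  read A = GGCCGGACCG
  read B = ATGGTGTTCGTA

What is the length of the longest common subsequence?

Taking G [1,4] → G [2,6] → C [4,9] → G [5,10] → A [7,12] gives a common subsequence of length 5, and the DP table's final entry dp[10][12] is also 5, so no common subsequence is longer.

5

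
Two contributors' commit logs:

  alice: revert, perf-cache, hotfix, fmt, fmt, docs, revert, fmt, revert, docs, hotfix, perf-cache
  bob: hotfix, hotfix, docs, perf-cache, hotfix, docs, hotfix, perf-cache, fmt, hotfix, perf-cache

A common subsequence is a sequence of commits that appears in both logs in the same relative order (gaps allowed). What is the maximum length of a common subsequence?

One common subsequence of length 6: perf-cache at alice[2]=bob[4], then hotfix at alice[3]=bob[5], then docs at alice[6]=bob[6], then fmt at alice[8]=bob[9], then hotfix at alice[11]=bob[10], then perf-cache at alice[12]=bob[11]. dp[12][11] = 6 confirms this is the maximum.

6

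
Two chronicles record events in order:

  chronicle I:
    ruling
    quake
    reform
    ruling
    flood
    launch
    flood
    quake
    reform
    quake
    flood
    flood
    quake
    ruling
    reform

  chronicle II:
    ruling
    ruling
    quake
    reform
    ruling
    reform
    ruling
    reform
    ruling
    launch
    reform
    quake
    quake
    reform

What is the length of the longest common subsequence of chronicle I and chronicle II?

Match ruling [1,2], then quake [2,3], then reform [3,8], then ruling [4,9], then launch [6,10], then reform [9,11], then quake [10,12], then quake [13,13], then reform [15,14] — 9 events in the same relative order in both, and the DP table's final entry dp[15][14] is also 9, so no common subsequence is longer.

9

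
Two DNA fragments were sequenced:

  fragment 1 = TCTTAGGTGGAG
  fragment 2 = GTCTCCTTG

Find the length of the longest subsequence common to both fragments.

6

Let dp[i][j] be the LCS length of the first i bases of fragment 1 and the first j bases of fragment 2. dp[i][j] = dp[i-1][j-1]+1 when the i-th and j-th bases match, else max(dp[i-1][j], dp[i][j-1]).
    ·  G  T  C  T  C  C  T  T  G
 ·  0  0  0  0  0  0  0  0  0  0
 T  0  0  1  1  1  1  1  1  1  1
 C  0  0  1  2  2  2  2  2  2  2
 T  0  0  1  2  3  3  3  3  3  3
 T  0  0  1  2  3  3  3  4  4  4
 A  0  0  1  2  3  3  3  4  4  4
 G  0  1  1  2  3  3  3  4  4  5
 G  0  1  1  2  3  3  3  4  4  5
 T  0  1  2  2  3  3  3  4  5  5
 G  0  1  2  2  3  3  3  4  5  6
 G  0  1  2  2  3  3  3  4  5  6
 A  0  1  2  2  3  3  3  4  5  6
 G  0  1  2  2  3  3  3  4  5  6
dp[12][9] = 6. One LCS (by backtracking along matches): TCTTTG.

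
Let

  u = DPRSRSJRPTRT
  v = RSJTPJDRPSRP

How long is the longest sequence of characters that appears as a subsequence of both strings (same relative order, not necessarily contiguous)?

Match R at u[3]=v[1] → S at u[4]=v[2] → R at u[5]=v[8] → S at u[6]=v[10] → R at u[8]=v[11] → P at u[9]=v[12] — 6 characters in the same relative order in both. The LCS DP gives dp[12][12] = 6, so this is optimal.

6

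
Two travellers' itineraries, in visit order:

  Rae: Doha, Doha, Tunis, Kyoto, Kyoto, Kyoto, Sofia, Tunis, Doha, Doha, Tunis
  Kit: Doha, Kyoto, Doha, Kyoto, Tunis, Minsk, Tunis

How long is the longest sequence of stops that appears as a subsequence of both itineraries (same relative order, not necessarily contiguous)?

Pick Doha at Rae[1]=Kit[1], Doha at Rae[2]=Kit[3], Kyoto at Rae[6]=Kit[4], Tunis at Rae[8]=Kit[5], Tunis at Rae[11]=Kit[7]; all 5 stops appear in both, in order. Since dp[11][7] = 5, nothing longer is possible.

5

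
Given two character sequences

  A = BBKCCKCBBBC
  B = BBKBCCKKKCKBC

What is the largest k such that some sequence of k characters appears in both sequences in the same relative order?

9

Match B at A[1]=B[1] → B at A[2]=B[2] → K at A[3]=B[3] → C at A[4]=B[5] → C at A[5]=B[6] → K at A[6]=B[9] → C at A[7]=B[10] → B at A[10]=B[12] → C at A[11]=B[13] — 9 characters in the same relative order in both. Since dp[11][13] = 9, nothing longer is possible.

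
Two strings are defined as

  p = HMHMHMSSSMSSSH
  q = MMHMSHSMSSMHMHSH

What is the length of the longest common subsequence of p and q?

11

Match M [2,1]; then M [4,2]; then H [5,3]; then M [6,4]; then S [7,5]; then S [9,7]; then M [10,8]; then S [11,9]; then S [12,10]; then S [13,15]; then H [14,16] — 11 characters in the same relative order in both. The LCS DP gives dp[14][16] = 11, so this is optimal.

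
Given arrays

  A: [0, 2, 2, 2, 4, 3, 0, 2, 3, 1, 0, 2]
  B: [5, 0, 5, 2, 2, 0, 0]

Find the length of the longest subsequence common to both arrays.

5

One common subsequence of length 5: 0 (A #1, B #2); then 2 (A #3, B #4); then 2 (A #4, B #5); then 0 (A #7, B #6); then 0 (A #11, B #7), and the DP table's final entry dp[12][7] is also 5, so no common subsequence is longer.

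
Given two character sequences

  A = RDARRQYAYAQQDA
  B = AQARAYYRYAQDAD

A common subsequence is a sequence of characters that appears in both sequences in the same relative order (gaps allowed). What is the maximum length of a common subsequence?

Taking R (A #1, B #4), A (A #3, B #5), R (A #5, B #8), Y (A #9, B #9), A (A #10, B #10), Q (A #12, B #11), D (A #13, B #12), A (A #14, B #13) gives a common subsequence of length 8. dp[14][14] = 8 confirms this is the maximum.

8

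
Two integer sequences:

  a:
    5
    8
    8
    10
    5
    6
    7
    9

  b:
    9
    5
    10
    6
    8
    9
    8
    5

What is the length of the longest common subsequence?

4

Let dp[i][j] be the LCS length of the first i values of a and the first j values of b. dp[i][j] = dp[i-1][j-1]+1 when the i-th and j-th values match, else max(dp[i-1][j], dp[i][j-1]).
    ·  9  5 10  6  8  9  8  5
 ·  0  0  0  0  0  0  0  0  0
 5  0  0  1  1  1  1  1  1  1
 8  0  0  1  1  1  2  2  2  2
 8  0  0  1  1  1  2  2  3  3
10  0  0  1  2  2  2  2  3  3
 5  0  0  1  2  2  2  2  3  4
 6  0  0  1  2  3  3  3  3  4
 7  0  0  1  2  3  3  3  3  4
 9  0  1  1  2  3  3  4  4  4
dp[8][8] = 4. One LCS (by backtracking along matches): 5, 8, 8, 5.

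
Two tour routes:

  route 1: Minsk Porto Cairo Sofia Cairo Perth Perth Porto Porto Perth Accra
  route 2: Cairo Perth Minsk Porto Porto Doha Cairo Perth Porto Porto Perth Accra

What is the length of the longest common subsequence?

Taking Minsk [1,3], Porto [2,5], Cairo [5,7], Perth [7,8], Porto [8,9], Porto [9,10], Perth [10,11], Accra [11,12] gives a common subsequence of length 8. dp[11][12] = 8 confirms this is the maximum.

8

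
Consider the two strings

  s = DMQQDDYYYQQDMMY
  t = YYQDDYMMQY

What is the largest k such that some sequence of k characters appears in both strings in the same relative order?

One common subsequence of length 7: Q at s[4]=t[3], then D at s[5]=t[4], then D at s[6]=t[5], then Y at s[9]=t[6], then M at s[13]=t[7], then M at s[14]=t[8], then Y at s[15]=t[10]. Since dp[15][10] = 7, nothing longer is possible.

7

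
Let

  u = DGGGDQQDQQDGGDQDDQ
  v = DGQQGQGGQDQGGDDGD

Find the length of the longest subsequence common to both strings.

Taking D (u #1, v #1); then G (u #2, v #5); then G (u #3, v #7); then G (u #4, v #8); then Q (u #7, v #9); then D (u #8, v #10); then Q (u #10, v #11); then G (u #12, v #12); then G (u #13, v #13); then D (u #14, v #14); then D (u #16, v #15); then D (u #17, v #17) gives a common subsequence of length 12. Since dp[18][17] = 12, nothing longer is possible.

12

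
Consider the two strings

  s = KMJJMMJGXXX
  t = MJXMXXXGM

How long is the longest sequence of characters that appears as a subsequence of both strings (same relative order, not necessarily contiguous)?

6

One common subsequence of length 6: M at s[2]=t[1] → J at s[3]=t[2] → M at s[6]=t[4] → X at s[9]=t[5] → X at s[10]=t[6] → X at s[11]=t[7]. Since dp[11][9] = 6, nothing longer is possible.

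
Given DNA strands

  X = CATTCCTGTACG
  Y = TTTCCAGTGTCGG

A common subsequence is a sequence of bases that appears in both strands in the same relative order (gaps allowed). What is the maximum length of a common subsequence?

Match T (X #3, Y #2), T (X #4, Y #3), C (X #5, Y #4), C (X #6, Y #5), T (X #7, Y #8), G (X #8, Y #9), T (X #9, Y #10), C (X #11, Y #11), G (X #12, Y #13) — 9 bases in the same relative order in both. Since dp[12][13] = 9, nothing longer is possible.

9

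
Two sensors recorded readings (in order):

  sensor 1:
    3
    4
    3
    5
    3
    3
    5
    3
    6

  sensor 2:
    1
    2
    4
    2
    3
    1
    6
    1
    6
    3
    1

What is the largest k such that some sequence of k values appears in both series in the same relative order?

3

Pick 4 (sensor 1 #2, sensor 2 #3), then 3 (sensor 1 #3, sensor 2 #5), then 3 (sensor 1 #5, sensor 2 #10); all 3 values appear in both, in order. The LCS DP gives dp[9][11] = 3, so this is optimal.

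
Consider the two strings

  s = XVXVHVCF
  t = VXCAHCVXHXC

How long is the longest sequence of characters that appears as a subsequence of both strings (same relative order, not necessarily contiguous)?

Let dp[i][j] be the LCS length of the first i characters of s and the first j characters of t. dp[i][j] = dp[i-1][j-1]+1 when the i-th and j-th characters match, else max(dp[i-1][j], dp[i][j-1]).
    ·  V  X  C  A  H  C  V  X  H  X  C
 ·  0  0  0  0  0  0  0  0  0  0  0  0
 X  0  0  1  1  1  1  1  1  1  1  1  1
 V  0  1  1  1  1  1  1  2  2  2  2  2
 X  0  1  2  2  2  2  2  2  3  3  3  3
 V  0  1  2  2  2  2  2  3  3  3  3  3
 H  0  1  2  2  2  3  3  3  3  4  4  4
 V  0  1  2  2  2  3  3  4  4  4  4  4
 C  0  1  2  3  3  3  4  4  4  4  4  5
 F  0  1  2  3  3  3  4  4  4  4  4  5
dp[8][11] = 5. One LCS (by backtracking along matches): XVXHC.

5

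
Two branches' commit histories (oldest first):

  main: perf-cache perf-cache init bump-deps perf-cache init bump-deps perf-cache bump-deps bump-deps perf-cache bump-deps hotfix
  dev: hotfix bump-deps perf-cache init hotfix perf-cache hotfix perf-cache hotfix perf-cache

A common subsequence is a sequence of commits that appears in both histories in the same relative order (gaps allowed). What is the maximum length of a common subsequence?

6

Match bump-deps (main #4, dev #2), perf-cache (main #5, dev #3), init (main #6, dev #4), perf-cache (main #8, dev #6), perf-cache (main #11, dev #8), hotfix (main #13, dev #9) — 6 commits in the same relative order in both. dp[13][10] = 6 confirms this is the maximum.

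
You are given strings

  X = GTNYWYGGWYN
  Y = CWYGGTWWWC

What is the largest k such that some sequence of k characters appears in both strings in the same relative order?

5

Pick W at X[5]=Y[2] → Y at X[6]=Y[3] → G at X[7]=Y[4] → G at X[8]=Y[5] → W at X[9]=Y[9]; all 5 characters appear in both, in order. dp[11][10] = 5 confirms this is the maximum.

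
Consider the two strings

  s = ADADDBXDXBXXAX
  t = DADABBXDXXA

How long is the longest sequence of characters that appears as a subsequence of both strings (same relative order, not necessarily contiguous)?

Taking A at s[1]=t[2]; then D at s[2]=t[3]; then A at s[3]=t[4]; then B at s[6]=t[6]; then X at s[7]=t[7]; then D at s[8]=t[8]; then X at s[11]=t[9]; then X at s[12]=t[10]; then A at s[13]=t[11] gives a common subsequence of length 9. dp[14][11] = 9 confirms this is the maximum.

9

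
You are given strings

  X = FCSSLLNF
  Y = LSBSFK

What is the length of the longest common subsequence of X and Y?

3

Match S [3,2], S [4,4], F [8,5] — 3 characters in the same relative order in both. dp[8][6] = 3 confirms this is the maximum.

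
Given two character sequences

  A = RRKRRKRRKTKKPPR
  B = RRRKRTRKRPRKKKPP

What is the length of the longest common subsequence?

Pick R (A #1, B #2) → R (A #2, B #3) → K (A #3, B #4) → R (A #4, B #5) → R (A #5, B #7) → K (A #6, B #8) → R (A #7, B #9) → R (A #8, B #11) → K (A #9, B #12) → K (A #11, B #13) → K (A #12, B #14) → P (A #13, B #15) → P (A #14, B #16); all 13 characters appear in both, in order. Since dp[15][16] = 13, nothing longer is possible.

13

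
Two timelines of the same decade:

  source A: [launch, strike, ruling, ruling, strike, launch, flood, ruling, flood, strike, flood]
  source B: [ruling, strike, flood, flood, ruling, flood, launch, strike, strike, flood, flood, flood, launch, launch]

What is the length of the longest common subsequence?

Pick ruling [4,1] → strike [5,2] → flood [7,4] → ruling [8,5] → flood [9,6] → strike [10,9] → flood [11,12]; all 7 events appear in both, in order, and the DP table's final entry dp[11][14] is also 7, so no common subsequence is longer.

7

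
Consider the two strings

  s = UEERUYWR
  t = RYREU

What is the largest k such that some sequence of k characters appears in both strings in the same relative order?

3

Taking R at s[4]=t[1], then Y at s[6]=t[2], then R at s[8]=t[3] gives a common subsequence of length 3. Since dp[8][5] = 3, nothing longer is possible.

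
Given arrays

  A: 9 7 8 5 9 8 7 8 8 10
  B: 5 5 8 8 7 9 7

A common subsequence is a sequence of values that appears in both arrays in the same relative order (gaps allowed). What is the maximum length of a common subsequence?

3

Let dp[i][j] be the LCS length of the first i values of A and the first j values of B. dp[i][j] = dp[i-1][j-1]+1 when the i-th and j-th values match, else max(dp[i-1][j], dp[i][j-1]).
    ·  5  5  8  8  7  9  7
 ·  0  0  0  0  0  0  0  0
 9  0  0  0  0  0  0  1  1
 7  0  0  0  0  0  1  1  2
 8  0  0  0  1  1  1  1  2
 5  0  1  1  1  1  1  1  2
 9  0  1  1  1  1  1  2  2
 8  0  1  1  2  2  2  2  2
 7  0  1  1  2  2  3  3  3
 8  0  1  1  2  3  3  3  3
 8  0  1  1  2  3  3  3  3
10  0  1  1  2  3  3  3  3
dp[10][7] = 3. One LCS (by backtracking along matches): 7, 9, 7.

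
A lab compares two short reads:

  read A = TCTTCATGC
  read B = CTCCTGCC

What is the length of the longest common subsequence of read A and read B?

6

Pick T (read A #1, read B #2), C (read A #2, read B #3), C (read A #5, read B #4), T (read A #7, read B #5), G (read A #8, read B #6), C (read A #9, read B #8); all 6 bases appear in both, in order. Since dp[9][8] = 6, nothing longer is possible.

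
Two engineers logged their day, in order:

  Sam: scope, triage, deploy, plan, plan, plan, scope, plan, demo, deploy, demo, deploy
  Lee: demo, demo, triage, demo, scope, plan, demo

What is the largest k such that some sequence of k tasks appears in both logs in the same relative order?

One common subsequence of length 4: triage (Sam #2, Lee #3), then scope (Sam #7, Lee #5), then plan (Sam #8, Lee #6), then demo (Sam #11, Lee #7). dp[12][7] = 4 confirms this is the maximum.

4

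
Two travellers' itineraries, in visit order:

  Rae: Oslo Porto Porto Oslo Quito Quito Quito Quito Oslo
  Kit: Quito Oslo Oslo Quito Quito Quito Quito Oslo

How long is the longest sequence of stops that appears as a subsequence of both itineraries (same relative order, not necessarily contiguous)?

7

Pick Oslo (Rae #1, Kit #2), then Oslo (Rae #4, Kit #3), then Quito (Rae #5, Kit #4), then Quito (Rae #6, Kit #5), then Quito (Rae #7, Kit #6), then Quito (Rae #8, Kit #7), then Oslo (Rae #9, Kit #8); all 7 stops appear in both, in order, and the DP table's final entry dp[9][8] is also 7, so no common subsequence is longer.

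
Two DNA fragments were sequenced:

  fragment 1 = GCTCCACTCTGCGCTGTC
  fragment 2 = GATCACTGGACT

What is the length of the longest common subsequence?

10

Match G at fragment 1[1]=fragment 2[1], T at fragment 1[3]=fragment 2[3], C at fragment 1[5]=fragment 2[4], A at fragment 1[6]=fragment 2[5], C at fragment 1[9]=fragment 2[6], T at fragment 1[10]=fragment 2[7], G at fragment 1[11]=fragment 2[8], G at fragment 1[13]=fragment 2[9], C at fragment 1[14]=fragment 2[11], T at fragment 1[17]=fragment 2[12] — 10 bases in the same relative order in both, and the DP table's final entry dp[18][12] is also 10, so no common subsequence is longer.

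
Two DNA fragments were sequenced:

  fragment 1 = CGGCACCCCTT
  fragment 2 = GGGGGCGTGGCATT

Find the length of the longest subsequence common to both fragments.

One common subsequence of length 7: C [1,6]; then G [2,9]; then G [3,10]; then C [4,11]; then A [5,12]; then T [10,13]; then T [11,14]. dp[11][14] = 7 confirms this is the maximum.

7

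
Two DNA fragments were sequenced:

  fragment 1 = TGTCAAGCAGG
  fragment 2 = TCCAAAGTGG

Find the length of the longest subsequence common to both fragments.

Let dp[i][j] be the LCS length of the first i bases of fragment 1 and the first j bases of fragment 2. dp[i][j] = dp[i-1][j-1]+1 when the i-th and j-th bases match, else max(dp[i-1][j], dp[i][j-1]).
    ·  T  C  C  A  A  A  G  T  G  G
 ·  0  0  0  0  0  0  0  0  0  0  0
 T  0  1  1  1  1  1  1  1  1  1  1
 G  0  1  1  1  1  1  1  2  2  2  2
 T  0  1  1  1  1  1  1  2  3  3  3
 C  0  1  2  2  2  2  2  2  3  3  3
 A  0  1  2  2  3  3  3  3  3  3  3
 A  0  1  2  2  3  4  4  4  4  4  4
 G  0  1  2  2  3  4  4  5  5  5  5
 C  0  1  2  3  3  4  4  5  5  5  5
 A  0  1  2  3  4  4  5  5  5  5  5
 G  0  1  2  3  4  4  5  6  6  6  6
 G  0  1  2  3  4  4  5  6  6  7  7
dp[11][10] = 7. One LCS (by backtracking along matches): TCAAGGG.

7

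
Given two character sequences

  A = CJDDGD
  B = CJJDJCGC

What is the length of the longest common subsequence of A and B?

4

Taking C [1,1], J [2,3], D [3,4], G [5,7] gives a common subsequence of length 4, and the DP table's final entry dp[6][8] is also 4, so no common subsequence is longer.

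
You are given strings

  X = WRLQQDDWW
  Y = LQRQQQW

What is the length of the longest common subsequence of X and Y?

Let dp[i][j] be the LCS length of the first i characters of X and the first j characters of Y. dp[i][j] = dp[i-1][j-1]+1 when the i-th and j-th characters match, else max(dp[i-1][j], dp[i][j-1]).
    ·  L  Q  R  Q  Q  Q  W
 ·  0  0  0  0  0  0  0  0
 W  0  0  0  0  0  0  0  1
 R  0  0  0  1  1  1  1  1
 L  0  1  1  1  1  1  1  1
 Q  0  1  2  2  2  2  2  2
 Q  0  1  2  2  3  3  3  3
 D  0  1  2  2  3  3  3  3
 D  0  1  2  2  3  3  3  3
 W  0  1  2  2  3  3  3  4
 W  0  1  2  2  3  3  3  4
dp[9][7] = 4. One LCS (by backtracking along matches): RQQW.

4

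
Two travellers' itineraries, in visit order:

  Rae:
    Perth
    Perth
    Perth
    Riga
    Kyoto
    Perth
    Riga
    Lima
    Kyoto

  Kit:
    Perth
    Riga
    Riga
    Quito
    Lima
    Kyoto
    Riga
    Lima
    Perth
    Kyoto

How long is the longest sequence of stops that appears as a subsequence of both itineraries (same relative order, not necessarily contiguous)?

6

Pick Perth (Rae #1, Kit #1); then Riga (Rae #4, Kit #3); then Kyoto (Rae #5, Kit #6); then Riga (Rae #7, Kit #7); then Lima (Rae #8, Kit #8); then Kyoto (Rae #9, Kit #10); all 6 stops appear in both, in order. Since dp[9][10] = 6, nothing longer is possible.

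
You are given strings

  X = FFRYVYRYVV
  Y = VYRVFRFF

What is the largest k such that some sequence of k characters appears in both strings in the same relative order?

4

Let dp[i][j] be the LCS length of the first i characters of X and the first j characters of Y. dp[i][j] = dp[i-1][j-1]+1 when the i-th and j-th characters match, else max(dp[i-1][j], dp[i][j-1]).
    ·  V  Y  R  V  F  R  F  F
 ·  0  0  0  0  0  0  0  0  0
 F  0  0  0  0  0  1  1  1  1
 F  0  0  0  0  0  1  1  2  2
 R  0  0  0  1  1  1  2  2  2
 Y  0  0  1  1  1  1  2  2  2
 V  0  1  1  1  2  2  2  2  2
 Y  0  1  2  2  2  2  2  2  2
 R  0  1  2  3  3  3  3  3  3
 Y  0  1  2  3  3  3  3  3  3
 V  0  1  2  3  4  4  4  4  4
 V  0  1  2  3  4  4  4  4  4
dp[10][8] = 4. One LCS (by backtracking along matches): VYRV.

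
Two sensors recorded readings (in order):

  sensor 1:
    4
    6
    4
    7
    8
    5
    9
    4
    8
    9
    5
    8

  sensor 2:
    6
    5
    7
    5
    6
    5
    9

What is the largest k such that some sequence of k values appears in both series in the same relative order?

4

One common subsequence of length 4: 6 (sensor 1 #2, sensor 2 #1); then 7 (sensor 1 #4, sensor 2 #3); then 5 (sensor 1 #6, sensor 2 #6); then 9 (sensor 1 #10, sensor 2 #7). The LCS DP gives dp[12][7] = 4, so this is optimal.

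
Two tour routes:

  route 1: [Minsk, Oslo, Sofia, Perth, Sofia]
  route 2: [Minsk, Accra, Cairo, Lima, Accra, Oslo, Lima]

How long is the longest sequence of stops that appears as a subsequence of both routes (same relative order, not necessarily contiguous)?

2

Taking Minsk (route 1 #1, route 2 #1); then Oslo (route 1 #2, route 2 #6) gives a common subsequence of length 2. dp[5][7] = 2 confirms this is the maximum.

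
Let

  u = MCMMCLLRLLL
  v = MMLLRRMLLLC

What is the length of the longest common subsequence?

8

Let dp[i][j] be the LCS length of the first i characters of u and the first j characters of v. dp[i][j] = dp[i-1][j-1]+1 when the i-th and j-th characters match, else max(dp[i-1][j], dp[i][j-1]).
    ·  M  M  L  L  R  R  M  L  L  L  C
 ·  0  0  0  0  0  0  0  0  0  0  0  0
 M  0  1  1  1  1  1  1  1  1  1  1  1
 C  0  1  1  1  1  1  1  1  1  1  1  2
 M  0  1  2  2  2  2  2  2  2  2  2  2
 M  0  1  2  2  2  2  2  3  3  3  3  3
 C  0  1  2  2  2  2  2  3  3  3  3  4
 L  0  1  2  3  3  3  3  3  4  4  4  4
 L  0  1  2  3  4  4  4  4  4  5  5  5
 R  0  1  2  3  4  5  5  5  5  5  5  5
 L  0  1  2  3  4  5  5  5  6  6  6  6
 L  0  1  2  3  4  5  5  5  6  7  7  7
 L  0  1  2  3  4  5  5  5  6  7  8  8
dp[11][11] = 8. One LCS (by backtracking along matches): MMLLRLLL.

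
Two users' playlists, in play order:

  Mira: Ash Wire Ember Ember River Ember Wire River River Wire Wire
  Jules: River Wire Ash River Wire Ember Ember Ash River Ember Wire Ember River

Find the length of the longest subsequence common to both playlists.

Match Ash (Mira #1, Jules #3), then Wire (Mira #2, Jules #5), then Ember (Mira #3, Jules #6), then Ember (Mira #4, Jules #7), then River (Mira #5, Jules #9), then Ember (Mira #6, Jules #10), then Wire (Mira #7, Jules #11), then River (Mira #9, Jules #13) — 8 songs in the same relative order in both. dp[11][13] = 8 confirms this is the maximum.

8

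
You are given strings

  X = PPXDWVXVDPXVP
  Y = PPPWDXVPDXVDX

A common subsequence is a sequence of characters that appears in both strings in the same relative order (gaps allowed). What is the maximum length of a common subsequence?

Match P (X #1, Y #2) → P (X #2, Y #3) → X (X #3, Y #6) → D (X #4, Y #9) → X (X #7, Y #10) → V (X #8, Y #11) → D (X #9, Y #12) → X (X #11, Y #13) — 8 characters in the same relative order in both. dp[13][13] = 8 confirms this is the maximum.

8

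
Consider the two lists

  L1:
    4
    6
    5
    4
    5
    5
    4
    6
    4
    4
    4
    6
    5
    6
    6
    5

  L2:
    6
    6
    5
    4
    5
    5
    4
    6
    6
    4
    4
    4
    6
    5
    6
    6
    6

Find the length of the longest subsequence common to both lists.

14

One common subsequence of length 14: 6 (L1 #2, L2 #2), 5 (L1 #3, L2 #3), 4 (L1 #4, L2 #4), 5 (L1 #5, L2 #5), 5 (L1 #6, L2 #6), 4 (L1 #7, L2 #7), 6 (L1 #8, L2 #9), 4 (L1 #9, L2 #10), 4 (L1 #10, L2 #11), 4 (L1 #11, L2 #12), 6 (L1 #12, L2 #13), 5 (L1 #13, L2 #14), 6 (L1 #14, L2 #16), 6 (L1 #15, L2 #17). The LCS DP gives dp[16][17] = 14, so this is optimal.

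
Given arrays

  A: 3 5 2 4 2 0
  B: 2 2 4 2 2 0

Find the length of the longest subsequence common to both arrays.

4

Let dp[i][j] be the LCS length of the first i values of A and the first j values of B. dp[i][j] = dp[i-1][j-1]+1 when the i-th and j-th values match, else max(dp[i-1][j], dp[i][j-1]).
    ·  2  2  4  2  2  0
 ·  0  0  0  0  0  0  0
 3  0  0  0  0  0  0  0
 5  0  0  0  0  0  0  0
 2  0  1  1  1  1  1  1
 4  0  1  1  2  2  2  2
 2  0  1  2  2  3  3  3
 0  0  1  2  2  3  3  4
dp[6][6] = 4. One LCS (by backtracking along matches): 2, 4, 2, 0.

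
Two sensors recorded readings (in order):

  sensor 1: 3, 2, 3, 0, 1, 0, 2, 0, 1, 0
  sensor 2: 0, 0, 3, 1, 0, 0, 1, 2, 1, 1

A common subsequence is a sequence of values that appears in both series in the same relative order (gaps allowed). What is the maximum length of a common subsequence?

5

Let dp[i][j] be the LCS length of the first i values of sensor 1 and the first j values of sensor 2. dp[i][j] = dp[i-1][j-1]+1 when the i-th and j-th values match, else max(dp[i-1][j], dp[i][j-1]).
    ·  0  0  3  1  0  0  1  2  1  1
 ·  0  0  0  0  0  0  0  0  0  0  0
 3  0  0  0  1  1  1  1  1  1  1  1
 2  0  0  0  1  1  1  1  1  2  2  2
 3  0  0  0  1  1  1  1  1  2  2  2
 0  0  1  1  1  1  2  2  2  2  2  2
 1  0  1  1  1  2  2  2  3  3  3  3
 0  0  1  2  2  2  3  3  3  3  3  3
 2  0  1  2  2  2  3  3  3  4  4  4
 0  0  1  2  2  2  3  4  4  4  4  4
 1  0  1  2  2  3  3  4  5  5  5  5
 0  0  1  2  2  3  4  4  5  5  5  5
dp[10][10] = 5. One LCS (by backtracking along matches): 3, 0, 1, 2, 1.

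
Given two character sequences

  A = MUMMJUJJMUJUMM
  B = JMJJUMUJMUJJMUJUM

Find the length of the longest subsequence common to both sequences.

One common subsequence of length 12: M (A #1, B #2); then U (A #2, B #5); then M (A #3, B #6); then M (A #4, B #9); then U (A #6, B #10); then J (A #7, B #11); then J (A #8, B #12); then M (A #9, B #13); then U (A #10, B #14); then J (A #11, B #15); then U (A #12, B #16); then M (A #14, B #17), and the DP table's final entry dp[14][17] is also 12, so no common subsequence is longer.

12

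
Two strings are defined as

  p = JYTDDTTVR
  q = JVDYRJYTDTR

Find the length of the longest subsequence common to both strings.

Pick J [1,6]; then Y [2,7]; then T [3,8]; then D [5,9]; then T [7,10]; then R [9,11]; all 6 characters appear in both, in order. Since dp[9][11] = 6, nothing longer is possible.

6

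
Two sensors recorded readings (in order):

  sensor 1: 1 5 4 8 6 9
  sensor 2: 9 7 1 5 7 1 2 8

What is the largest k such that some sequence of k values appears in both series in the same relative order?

Let dp[i][j] be the LCS length of the first i values of sensor 1 and the first j values of sensor 2. dp[i][j] = dp[i-1][j-1]+1 when the i-th and j-th values match, else max(dp[i-1][j], dp[i][j-1]).
    ·  9  7  1  5  7  1  2  8
 ·  0  0  0  0  0  0  0  0  0
 1  0  0  0  1  1  1  1  1  1
 5  0  0  0  1  2  2  2  2  2
 4  0  0  0  1  2  2  2  2  2
 8  0  0  0  1  2  2  2  2  3
 6  0  0  0  1  2  2  2  2  3
 9  0  1  1  1  2  2  2  2  3
dp[6][8] = 3. One LCS (by backtracking along matches): 1, 5, 8.

3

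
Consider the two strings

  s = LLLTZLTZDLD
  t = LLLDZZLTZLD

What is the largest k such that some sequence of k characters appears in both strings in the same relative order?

9

Taking L (s #1, t #1), L (s #2, t #2), L (s #3, t #3), Z (s #5, t #6), L (s #6, t #7), T (s #7, t #8), Z (s #8, t #9), L (s #10, t #10), D (s #11, t #11) gives a common subsequence of length 9. dp[11][11] = 9 confirms this is the maximum.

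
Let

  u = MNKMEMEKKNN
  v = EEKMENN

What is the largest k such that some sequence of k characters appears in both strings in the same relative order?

One common subsequence of length 5: K [3,3], then M [6,4], then E [7,5], then N [10,6], then N [11,7], and the DP table's final entry dp[11][7] is also 5, so no common subsequence is longer.

5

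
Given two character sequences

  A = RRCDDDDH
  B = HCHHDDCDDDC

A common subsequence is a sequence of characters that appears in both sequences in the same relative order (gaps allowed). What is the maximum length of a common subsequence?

Match C at A[3]=B[2] → D at A[4]=B[6] → D at A[5]=B[8] → D at A[6]=B[9] → D at A[7]=B[10] — 5 characters in the same relative order in both. dp[8][11] = 5 confirms this is the maximum.

5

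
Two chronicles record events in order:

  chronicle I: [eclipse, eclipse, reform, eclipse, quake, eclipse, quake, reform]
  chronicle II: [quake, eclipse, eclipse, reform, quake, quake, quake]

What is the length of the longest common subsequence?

Taking eclipse [1,2], then eclipse [2,3], then reform [3,4], then quake [5,6], then quake [7,7] gives a common subsequence of length 5. dp[8][7] = 5 confirms this is the maximum.

5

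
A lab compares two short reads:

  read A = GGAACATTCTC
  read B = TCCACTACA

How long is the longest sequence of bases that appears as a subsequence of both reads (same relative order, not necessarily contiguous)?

5

Taking C at read A[5]=read B[3], then A at read A[6]=read B[4], then C at read A[9]=read B[5], then T at read A[10]=read B[6], then C at read A[11]=read B[8] gives a common subsequence of length 5, and the DP table's final entry dp[11][9] is also 5, so no common subsequence is longer.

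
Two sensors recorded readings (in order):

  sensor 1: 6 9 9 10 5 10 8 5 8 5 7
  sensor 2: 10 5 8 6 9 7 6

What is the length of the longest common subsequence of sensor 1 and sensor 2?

Let dp[i][j] be the LCS length of the first i values of sensor 1 and the first j values of sensor 2. dp[i][j] = dp[i-1][j-1]+1 when the i-th and j-th values match, else max(dp[i-1][j], dp[i][j-1]).
    · 10  5  8  6  9  7  6
 ·  0  0  0  0  0  0  0  0
 6  0  0  0  0  1  1  1  1
 9  0  0  0  0  1  2  2  2
 9  0  0  0  0  1  2  2  2
10  0  1  1  1  1  2  2  2
 5  0  1  2  2  2  2  2  2
10  0  1  2  2  2  2  2  2
 8  0  1  2  3  3  3  3  3
 5  0  1  2  3  3  3  3  3
 8  0  1  2  3  3  3  3  3
 5  0  1  2  3  3  3  3  3
 7  0  1  2  3  3  3  4  4
dp[11][7] = 4. One LCS (by backtracking along matches): 10, 5, 8, 7.

4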